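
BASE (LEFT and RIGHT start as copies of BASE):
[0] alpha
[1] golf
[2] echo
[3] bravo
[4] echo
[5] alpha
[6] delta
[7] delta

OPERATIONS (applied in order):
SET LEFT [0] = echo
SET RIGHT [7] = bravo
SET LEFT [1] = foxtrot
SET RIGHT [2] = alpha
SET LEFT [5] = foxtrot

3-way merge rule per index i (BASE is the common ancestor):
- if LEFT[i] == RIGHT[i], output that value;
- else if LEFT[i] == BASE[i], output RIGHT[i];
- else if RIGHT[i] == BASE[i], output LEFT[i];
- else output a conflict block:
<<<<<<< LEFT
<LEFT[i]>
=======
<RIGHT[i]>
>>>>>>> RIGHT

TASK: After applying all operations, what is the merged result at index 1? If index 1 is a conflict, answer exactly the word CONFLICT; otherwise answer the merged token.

Final LEFT:  [echo, foxtrot, echo, bravo, echo, foxtrot, delta, delta]
Final RIGHT: [alpha, golf, alpha, bravo, echo, alpha, delta, bravo]
i=0: L=echo, R=alpha=BASE -> take LEFT -> echo
i=1: L=foxtrot, R=golf=BASE -> take LEFT -> foxtrot
i=2: L=echo=BASE, R=alpha -> take RIGHT -> alpha
i=3: L=bravo R=bravo -> agree -> bravo
i=4: L=echo R=echo -> agree -> echo
i=5: L=foxtrot, R=alpha=BASE -> take LEFT -> foxtrot
i=6: L=delta R=delta -> agree -> delta
i=7: L=delta=BASE, R=bravo -> take RIGHT -> bravo
Index 1 -> foxtrot

Answer: foxtrot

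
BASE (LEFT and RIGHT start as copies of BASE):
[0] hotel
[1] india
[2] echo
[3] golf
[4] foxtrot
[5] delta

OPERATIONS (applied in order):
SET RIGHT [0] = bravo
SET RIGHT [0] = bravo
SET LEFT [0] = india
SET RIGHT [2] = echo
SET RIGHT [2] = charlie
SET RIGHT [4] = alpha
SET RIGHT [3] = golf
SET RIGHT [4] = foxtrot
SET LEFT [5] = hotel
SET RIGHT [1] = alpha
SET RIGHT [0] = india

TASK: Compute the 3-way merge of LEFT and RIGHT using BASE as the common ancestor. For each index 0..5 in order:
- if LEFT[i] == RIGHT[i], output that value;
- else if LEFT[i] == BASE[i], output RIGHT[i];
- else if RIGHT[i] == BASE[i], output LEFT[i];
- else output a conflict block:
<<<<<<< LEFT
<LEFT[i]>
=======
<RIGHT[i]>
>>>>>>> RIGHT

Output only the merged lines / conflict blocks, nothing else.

Final LEFT:  [india, india, echo, golf, foxtrot, hotel]
Final RIGHT: [india, alpha, charlie, golf, foxtrot, delta]
i=0: L=india R=india -> agree -> india
i=1: L=india=BASE, R=alpha -> take RIGHT -> alpha
i=2: L=echo=BASE, R=charlie -> take RIGHT -> charlie
i=3: L=golf R=golf -> agree -> golf
i=4: L=foxtrot R=foxtrot -> agree -> foxtrot
i=5: L=hotel, R=delta=BASE -> take LEFT -> hotel

Answer: india
alpha
charlie
golf
foxtrot
hotel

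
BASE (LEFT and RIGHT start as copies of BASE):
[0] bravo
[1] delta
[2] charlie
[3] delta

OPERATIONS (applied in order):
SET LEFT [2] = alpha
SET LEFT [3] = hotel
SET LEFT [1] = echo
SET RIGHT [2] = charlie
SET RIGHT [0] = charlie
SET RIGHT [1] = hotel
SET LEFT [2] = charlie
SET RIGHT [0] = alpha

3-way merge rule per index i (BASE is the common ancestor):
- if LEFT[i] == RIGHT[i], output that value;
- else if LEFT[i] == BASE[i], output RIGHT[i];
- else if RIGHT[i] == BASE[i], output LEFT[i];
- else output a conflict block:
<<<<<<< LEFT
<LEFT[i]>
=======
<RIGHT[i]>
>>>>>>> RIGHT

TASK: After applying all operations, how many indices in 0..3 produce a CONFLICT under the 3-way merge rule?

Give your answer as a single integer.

Answer: 1

Derivation:
Final LEFT:  [bravo, echo, charlie, hotel]
Final RIGHT: [alpha, hotel, charlie, delta]
i=0: L=bravo=BASE, R=alpha -> take RIGHT -> alpha
i=1: BASE=delta L=echo R=hotel all differ -> CONFLICT
i=2: L=charlie R=charlie -> agree -> charlie
i=3: L=hotel, R=delta=BASE -> take LEFT -> hotel
Conflict count: 1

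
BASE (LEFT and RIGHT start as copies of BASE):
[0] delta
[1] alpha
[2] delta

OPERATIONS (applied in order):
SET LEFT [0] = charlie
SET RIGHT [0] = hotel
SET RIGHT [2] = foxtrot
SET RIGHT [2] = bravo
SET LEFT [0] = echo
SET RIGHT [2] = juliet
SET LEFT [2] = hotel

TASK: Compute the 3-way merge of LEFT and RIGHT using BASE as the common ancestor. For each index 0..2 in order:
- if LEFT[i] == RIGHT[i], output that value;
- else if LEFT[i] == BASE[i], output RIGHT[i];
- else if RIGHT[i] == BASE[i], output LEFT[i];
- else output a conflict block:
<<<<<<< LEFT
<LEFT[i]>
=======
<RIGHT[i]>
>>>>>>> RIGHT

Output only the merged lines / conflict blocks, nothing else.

Answer: <<<<<<< LEFT
echo
=======
hotel
>>>>>>> RIGHT
alpha
<<<<<<< LEFT
hotel
=======
juliet
>>>>>>> RIGHT

Derivation:
Final LEFT:  [echo, alpha, hotel]
Final RIGHT: [hotel, alpha, juliet]
i=0: BASE=delta L=echo R=hotel all differ -> CONFLICT
i=1: L=alpha R=alpha -> agree -> alpha
i=2: BASE=delta L=hotel R=juliet all differ -> CONFLICT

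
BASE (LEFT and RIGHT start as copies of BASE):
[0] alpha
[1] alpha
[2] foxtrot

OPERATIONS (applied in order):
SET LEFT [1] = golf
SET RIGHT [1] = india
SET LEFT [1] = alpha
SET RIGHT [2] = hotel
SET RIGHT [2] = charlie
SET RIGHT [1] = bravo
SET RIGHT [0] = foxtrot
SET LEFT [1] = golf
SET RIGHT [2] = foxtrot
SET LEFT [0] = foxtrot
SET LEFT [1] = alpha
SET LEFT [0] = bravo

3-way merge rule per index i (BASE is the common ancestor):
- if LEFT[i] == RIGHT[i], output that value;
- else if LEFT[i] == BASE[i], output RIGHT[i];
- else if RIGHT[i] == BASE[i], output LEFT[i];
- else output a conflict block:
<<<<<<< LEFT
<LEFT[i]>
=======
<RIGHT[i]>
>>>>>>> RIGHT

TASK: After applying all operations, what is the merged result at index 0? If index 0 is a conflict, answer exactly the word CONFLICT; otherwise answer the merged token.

Final LEFT:  [bravo, alpha, foxtrot]
Final RIGHT: [foxtrot, bravo, foxtrot]
i=0: BASE=alpha L=bravo R=foxtrot all differ -> CONFLICT
i=1: L=alpha=BASE, R=bravo -> take RIGHT -> bravo
i=2: L=foxtrot R=foxtrot -> agree -> foxtrot
Index 0 -> CONFLICT

Answer: CONFLICT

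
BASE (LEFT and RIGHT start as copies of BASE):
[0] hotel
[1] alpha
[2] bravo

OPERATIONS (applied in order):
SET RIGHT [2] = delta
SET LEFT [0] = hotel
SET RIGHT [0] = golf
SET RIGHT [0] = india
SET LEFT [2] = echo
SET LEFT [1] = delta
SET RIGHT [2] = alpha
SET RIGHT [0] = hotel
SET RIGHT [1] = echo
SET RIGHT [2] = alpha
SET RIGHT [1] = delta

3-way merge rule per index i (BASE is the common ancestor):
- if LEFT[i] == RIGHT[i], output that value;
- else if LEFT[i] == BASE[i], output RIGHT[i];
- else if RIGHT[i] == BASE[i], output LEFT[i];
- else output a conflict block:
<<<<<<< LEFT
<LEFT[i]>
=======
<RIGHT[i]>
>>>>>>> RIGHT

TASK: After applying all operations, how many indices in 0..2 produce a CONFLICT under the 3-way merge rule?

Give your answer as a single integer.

Final LEFT:  [hotel, delta, echo]
Final RIGHT: [hotel, delta, alpha]
i=0: L=hotel R=hotel -> agree -> hotel
i=1: L=delta R=delta -> agree -> delta
i=2: BASE=bravo L=echo R=alpha all differ -> CONFLICT
Conflict count: 1

Answer: 1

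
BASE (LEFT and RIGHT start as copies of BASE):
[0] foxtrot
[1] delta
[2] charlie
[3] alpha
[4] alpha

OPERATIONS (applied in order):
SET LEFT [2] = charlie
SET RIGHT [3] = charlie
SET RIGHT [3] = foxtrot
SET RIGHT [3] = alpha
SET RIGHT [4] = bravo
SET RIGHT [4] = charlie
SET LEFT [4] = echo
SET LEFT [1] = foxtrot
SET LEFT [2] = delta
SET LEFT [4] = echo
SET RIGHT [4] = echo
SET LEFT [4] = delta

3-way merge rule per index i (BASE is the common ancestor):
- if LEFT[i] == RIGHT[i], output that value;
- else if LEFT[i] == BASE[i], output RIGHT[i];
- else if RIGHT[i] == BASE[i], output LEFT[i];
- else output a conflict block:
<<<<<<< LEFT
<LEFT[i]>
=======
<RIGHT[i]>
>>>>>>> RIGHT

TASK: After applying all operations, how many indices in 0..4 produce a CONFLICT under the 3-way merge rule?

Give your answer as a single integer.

Final LEFT:  [foxtrot, foxtrot, delta, alpha, delta]
Final RIGHT: [foxtrot, delta, charlie, alpha, echo]
i=0: L=foxtrot R=foxtrot -> agree -> foxtrot
i=1: L=foxtrot, R=delta=BASE -> take LEFT -> foxtrot
i=2: L=delta, R=charlie=BASE -> take LEFT -> delta
i=3: L=alpha R=alpha -> agree -> alpha
i=4: BASE=alpha L=delta R=echo all differ -> CONFLICT
Conflict count: 1

Answer: 1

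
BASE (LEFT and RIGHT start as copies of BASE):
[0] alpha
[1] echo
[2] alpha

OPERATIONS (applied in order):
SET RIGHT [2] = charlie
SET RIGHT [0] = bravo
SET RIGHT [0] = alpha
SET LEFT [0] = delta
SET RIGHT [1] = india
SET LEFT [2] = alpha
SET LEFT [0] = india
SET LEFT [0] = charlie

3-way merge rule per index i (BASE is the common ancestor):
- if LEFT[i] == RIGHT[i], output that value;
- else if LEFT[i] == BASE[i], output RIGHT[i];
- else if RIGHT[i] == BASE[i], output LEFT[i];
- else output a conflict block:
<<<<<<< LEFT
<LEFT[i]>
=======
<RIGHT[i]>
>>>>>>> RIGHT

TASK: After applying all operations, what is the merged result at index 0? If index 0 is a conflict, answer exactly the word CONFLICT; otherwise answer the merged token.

Final LEFT:  [charlie, echo, alpha]
Final RIGHT: [alpha, india, charlie]
i=0: L=charlie, R=alpha=BASE -> take LEFT -> charlie
i=1: L=echo=BASE, R=india -> take RIGHT -> india
i=2: L=alpha=BASE, R=charlie -> take RIGHT -> charlie
Index 0 -> charlie

Answer: charlie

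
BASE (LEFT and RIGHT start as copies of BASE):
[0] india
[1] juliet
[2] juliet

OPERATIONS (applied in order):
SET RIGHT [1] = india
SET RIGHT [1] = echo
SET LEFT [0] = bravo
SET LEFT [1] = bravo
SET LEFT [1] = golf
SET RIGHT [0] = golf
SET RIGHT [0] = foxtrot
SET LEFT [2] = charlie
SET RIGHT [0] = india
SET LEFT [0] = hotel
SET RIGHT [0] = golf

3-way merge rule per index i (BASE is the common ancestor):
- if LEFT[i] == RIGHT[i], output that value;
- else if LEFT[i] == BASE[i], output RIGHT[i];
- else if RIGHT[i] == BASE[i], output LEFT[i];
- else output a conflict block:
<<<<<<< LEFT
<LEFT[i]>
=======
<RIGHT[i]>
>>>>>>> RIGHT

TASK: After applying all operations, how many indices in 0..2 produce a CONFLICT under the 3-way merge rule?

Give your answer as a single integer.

Final LEFT:  [hotel, golf, charlie]
Final RIGHT: [golf, echo, juliet]
i=0: BASE=india L=hotel R=golf all differ -> CONFLICT
i=1: BASE=juliet L=golf R=echo all differ -> CONFLICT
i=2: L=charlie, R=juliet=BASE -> take LEFT -> charlie
Conflict count: 2

Answer: 2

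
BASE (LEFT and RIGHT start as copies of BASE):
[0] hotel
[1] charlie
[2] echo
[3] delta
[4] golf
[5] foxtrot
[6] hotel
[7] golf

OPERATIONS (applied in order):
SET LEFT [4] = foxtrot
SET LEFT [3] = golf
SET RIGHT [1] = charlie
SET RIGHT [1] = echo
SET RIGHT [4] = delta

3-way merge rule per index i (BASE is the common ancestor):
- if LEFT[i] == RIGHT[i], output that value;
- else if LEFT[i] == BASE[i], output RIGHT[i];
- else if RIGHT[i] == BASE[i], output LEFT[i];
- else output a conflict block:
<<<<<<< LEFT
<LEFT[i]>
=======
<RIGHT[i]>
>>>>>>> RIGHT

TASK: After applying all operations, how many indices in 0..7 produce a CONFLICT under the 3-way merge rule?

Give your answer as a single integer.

Final LEFT:  [hotel, charlie, echo, golf, foxtrot, foxtrot, hotel, golf]
Final RIGHT: [hotel, echo, echo, delta, delta, foxtrot, hotel, golf]
i=0: L=hotel R=hotel -> agree -> hotel
i=1: L=charlie=BASE, R=echo -> take RIGHT -> echo
i=2: L=echo R=echo -> agree -> echo
i=3: L=golf, R=delta=BASE -> take LEFT -> golf
i=4: BASE=golf L=foxtrot R=delta all differ -> CONFLICT
i=5: L=foxtrot R=foxtrot -> agree -> foxtrot
i=6: L=hotel R=hotel -> agree -> hotel
i=7: L=golf R=golf -> agree -> golf
Conflict count: 1

Answer: 1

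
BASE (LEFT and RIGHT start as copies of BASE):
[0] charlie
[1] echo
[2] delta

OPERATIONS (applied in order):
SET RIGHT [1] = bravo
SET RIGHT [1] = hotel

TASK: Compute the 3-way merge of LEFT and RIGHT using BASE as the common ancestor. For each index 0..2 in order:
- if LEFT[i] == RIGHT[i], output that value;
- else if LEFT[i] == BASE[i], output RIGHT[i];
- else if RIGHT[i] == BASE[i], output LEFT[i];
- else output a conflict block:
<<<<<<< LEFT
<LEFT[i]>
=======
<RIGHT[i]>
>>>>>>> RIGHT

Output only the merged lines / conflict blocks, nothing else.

Answer: charlie
hotel
delta

Derivation:
Final LEFT:  [charlie, echo, delta]
Final RIGHT: [charlie, hotel, delta]
i=0: L=charlie R=charlie -> agree -> charlie
i=1: L=echo=BASE, R=hotel -> take RIGHT -> hotel
i=2: L=delta R=delta -> agree -> delta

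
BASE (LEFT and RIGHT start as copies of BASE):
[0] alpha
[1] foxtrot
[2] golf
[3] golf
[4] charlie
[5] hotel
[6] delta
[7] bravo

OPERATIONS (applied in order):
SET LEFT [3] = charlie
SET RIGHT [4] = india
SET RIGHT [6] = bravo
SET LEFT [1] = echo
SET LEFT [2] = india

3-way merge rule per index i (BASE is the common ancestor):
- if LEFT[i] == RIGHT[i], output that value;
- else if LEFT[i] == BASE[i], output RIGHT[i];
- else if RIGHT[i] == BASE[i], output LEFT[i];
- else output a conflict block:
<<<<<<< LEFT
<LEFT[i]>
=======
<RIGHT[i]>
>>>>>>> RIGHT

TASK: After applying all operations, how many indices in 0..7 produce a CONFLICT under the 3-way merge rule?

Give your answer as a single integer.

Answer: 0

Derivation:
Final LEFT:  [alpha, echo, india, charlie, charlie, hotel, delta, bravo]
Final RIGHT: [alpha, foxtrot, golf, golf, india, hotel, bravo, bravo]
i=0: L=alpha R=alpha -> agree -> alpha
i=1: L=echo, R=foxtrot=BASE -> take LEFT -> echo
i=2: L=india, R=golf=BASE -> take LEFT -> india
i=3: L=charlie, R=golf=BASE -> take LEFT -> charlie
i=4: L=charlie=BASE, R=india -> take RIGHT -> india
i=5: L=hotel R=hotel -> agree -> hotel
i=6: L=delta=BASE, R=bravo -> take RIGHT -> bravo
i=7: L=bravo R=bravo -> agree -> bravo
Conflict count: 0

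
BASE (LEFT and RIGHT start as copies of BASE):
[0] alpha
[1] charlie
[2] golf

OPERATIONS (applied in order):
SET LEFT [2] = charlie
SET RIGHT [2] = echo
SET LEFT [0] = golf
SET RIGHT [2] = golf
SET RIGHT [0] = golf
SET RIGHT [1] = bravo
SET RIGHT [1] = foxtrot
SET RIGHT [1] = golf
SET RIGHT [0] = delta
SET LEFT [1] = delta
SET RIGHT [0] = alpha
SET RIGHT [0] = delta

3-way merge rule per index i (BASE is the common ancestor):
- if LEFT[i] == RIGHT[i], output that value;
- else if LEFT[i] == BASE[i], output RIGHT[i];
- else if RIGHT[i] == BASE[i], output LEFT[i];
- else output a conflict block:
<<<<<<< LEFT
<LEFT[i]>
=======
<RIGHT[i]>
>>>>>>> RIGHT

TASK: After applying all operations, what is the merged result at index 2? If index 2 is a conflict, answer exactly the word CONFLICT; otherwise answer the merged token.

Final LEFT:  [golf, delta, charlie]
Final RIGHT: [delta, golf, golf]
i=0: BASE=alpha L=golf R=delta all differ -> CONFLICT
i=1: BASE=charlie L=delta R=golf all differ -> CONFLICT
i=2: L=charlie, R=golf=BASE -> take LEFT -> charlie
Index 2 -> charlie

Answer: charlie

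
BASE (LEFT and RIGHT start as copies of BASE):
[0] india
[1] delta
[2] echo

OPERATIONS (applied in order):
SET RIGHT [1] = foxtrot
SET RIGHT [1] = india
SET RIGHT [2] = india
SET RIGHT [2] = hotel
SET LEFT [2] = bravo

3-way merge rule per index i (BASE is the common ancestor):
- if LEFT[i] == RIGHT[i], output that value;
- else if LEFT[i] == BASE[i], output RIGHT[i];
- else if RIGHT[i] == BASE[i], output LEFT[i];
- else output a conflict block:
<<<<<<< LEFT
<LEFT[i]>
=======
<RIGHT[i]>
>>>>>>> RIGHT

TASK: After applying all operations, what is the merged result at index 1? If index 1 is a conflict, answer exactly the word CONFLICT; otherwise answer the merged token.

Answer: india

Derivation:
Final LEFT:  [india, delta, bravo]
Final RIGHT: [india, india, hotel]
i=0: L=india R=india -> agree -> india
i=1: L=delta=BASE, R=india -> take RIGHT -> india
i=2: BASE=echo L=bravo R=hotel all differ -> CONFLICT
Index 1 -> india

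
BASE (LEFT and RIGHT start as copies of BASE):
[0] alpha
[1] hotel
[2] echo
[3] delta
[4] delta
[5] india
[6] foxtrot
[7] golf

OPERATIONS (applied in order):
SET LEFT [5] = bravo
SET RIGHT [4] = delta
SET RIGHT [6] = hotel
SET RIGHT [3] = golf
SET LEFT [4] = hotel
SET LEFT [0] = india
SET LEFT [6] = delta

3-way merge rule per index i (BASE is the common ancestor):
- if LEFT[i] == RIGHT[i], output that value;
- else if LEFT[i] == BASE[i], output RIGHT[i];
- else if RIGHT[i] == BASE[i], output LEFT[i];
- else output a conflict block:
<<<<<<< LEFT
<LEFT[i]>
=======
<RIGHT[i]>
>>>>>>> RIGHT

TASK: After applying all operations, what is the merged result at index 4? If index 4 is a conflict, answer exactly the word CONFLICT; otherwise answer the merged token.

Final LEFT:  [india, hotel, echo, delta, hotel, bravo, delta, golf]
Final RIGHT: [alpha, hotel, echo, golf, delta, india, hotel, golf]
i=0: L=india, R=alpha=BASE -> take LEFT -> india
i=1: L=hotel R=hotel -> agree -> hotel
i=2: L=echo R=echo -> agree -> echo
i=3: L=delta=BASE, R=golf -> take RIGHT -> golf
i=4: L=hotel, R=delta=BASE -> take LEFT -> hotel
i=5: L=bravo, R=india=BASE -> take LEFT -> bravo
i=6: BASE=foxtrot L=delta R=hotel all differ -> CONFLICT
i=7: L=golf R=golf -> agree -> golf
Index 4 -> hotel

Answer: hotel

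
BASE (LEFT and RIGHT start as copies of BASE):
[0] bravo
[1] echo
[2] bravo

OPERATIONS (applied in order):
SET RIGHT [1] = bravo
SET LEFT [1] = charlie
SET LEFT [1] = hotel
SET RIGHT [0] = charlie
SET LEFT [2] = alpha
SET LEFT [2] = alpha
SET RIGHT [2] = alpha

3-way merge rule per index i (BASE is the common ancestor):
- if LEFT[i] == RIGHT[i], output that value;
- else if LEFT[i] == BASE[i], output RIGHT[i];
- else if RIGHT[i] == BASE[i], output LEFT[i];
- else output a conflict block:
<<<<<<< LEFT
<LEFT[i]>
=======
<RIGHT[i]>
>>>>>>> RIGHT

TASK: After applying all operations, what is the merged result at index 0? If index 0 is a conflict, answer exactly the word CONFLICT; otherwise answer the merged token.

Answer: charlie

Derivation:
Final LEFT:  [bravo, hotel, alpha]
Final RIGHT: [charlie, bravo, alpha]
i=0: L=bravo=BASE, R=charlie -> take RIGHT -> charlie
i=1: BASE=echo L=hotel R=bravo all differ -> CONFLICT
i=2: L=alpha R=alpha -> agree -> alpha
Index 0 -> charlie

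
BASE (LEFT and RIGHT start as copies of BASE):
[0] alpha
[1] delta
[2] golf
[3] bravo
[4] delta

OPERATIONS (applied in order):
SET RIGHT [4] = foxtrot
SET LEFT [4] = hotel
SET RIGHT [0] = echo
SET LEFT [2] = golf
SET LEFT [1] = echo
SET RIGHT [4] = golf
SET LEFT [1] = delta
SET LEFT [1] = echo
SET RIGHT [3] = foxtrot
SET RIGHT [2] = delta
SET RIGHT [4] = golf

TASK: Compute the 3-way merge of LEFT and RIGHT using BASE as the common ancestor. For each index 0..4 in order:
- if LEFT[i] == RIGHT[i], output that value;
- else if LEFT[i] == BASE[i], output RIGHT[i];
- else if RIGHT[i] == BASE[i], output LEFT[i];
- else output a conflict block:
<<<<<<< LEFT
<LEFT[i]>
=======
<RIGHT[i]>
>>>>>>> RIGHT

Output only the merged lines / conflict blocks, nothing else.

Final LEFT:  [alpha, echo, golf, bravo, hotel]
Final RIGHT: [echo, delta, delta, foxtrot, golf]
i=0: L=alpha=BASE, R=echo -> take RIGHT -> echo
i=1: L=echo, R=delta=BASE -> take LEFT -> echo
i=2: L=golf=BASE, R=delta -> take RIGHT -> delta
i=3: L=bravo=BASE, R=foxtrot -> take RIGHT -> foxtrot
i=4: BASE=delta L=hotel R=golf all differ -> CONFLICT

Answer: echo
echo
delta
foxtrot
<<<<<<< LEFT
hotel
=======
golf
>>>>>>> RIGHT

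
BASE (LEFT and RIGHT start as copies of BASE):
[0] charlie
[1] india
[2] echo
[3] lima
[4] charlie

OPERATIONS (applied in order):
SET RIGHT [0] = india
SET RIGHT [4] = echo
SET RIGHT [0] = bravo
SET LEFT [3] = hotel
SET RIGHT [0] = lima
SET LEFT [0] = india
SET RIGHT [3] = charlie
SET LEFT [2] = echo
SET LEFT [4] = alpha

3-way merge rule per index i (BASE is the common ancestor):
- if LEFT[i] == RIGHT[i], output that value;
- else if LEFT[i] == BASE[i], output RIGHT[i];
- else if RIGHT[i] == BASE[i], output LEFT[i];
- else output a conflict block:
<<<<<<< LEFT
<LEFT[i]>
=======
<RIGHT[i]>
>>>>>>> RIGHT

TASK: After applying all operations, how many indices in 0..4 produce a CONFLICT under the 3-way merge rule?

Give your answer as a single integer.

Final LEFT:  [india, india, echo, hotel, alpha]
Final RIGHT: [lima, india, echo, charlie, echo]
i=0: BASE=charlie L=india R=lima all differ -> CONFLICT
i=1: L=india R=india -> agree -> india
i=2: L=echo R=echo -> agree -> echo
i=3: BASE=lima L=hotel R=charlie all differ -> CONFLICT
i=4: BASE=charlie L=alpha R=echo all differ -> CONFLICT
Conflict count: 3

Answer: 3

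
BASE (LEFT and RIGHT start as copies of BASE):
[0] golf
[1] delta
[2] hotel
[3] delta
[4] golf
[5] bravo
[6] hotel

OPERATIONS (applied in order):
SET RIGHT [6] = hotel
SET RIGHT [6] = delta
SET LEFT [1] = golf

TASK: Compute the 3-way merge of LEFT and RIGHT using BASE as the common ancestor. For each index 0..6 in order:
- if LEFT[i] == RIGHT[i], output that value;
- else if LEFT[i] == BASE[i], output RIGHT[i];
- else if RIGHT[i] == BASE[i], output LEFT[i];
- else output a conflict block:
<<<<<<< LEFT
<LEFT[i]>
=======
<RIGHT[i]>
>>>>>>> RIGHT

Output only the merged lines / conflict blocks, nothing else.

Answer: golf
golf
hotel
delta
golf
bravo
delta

Derivation:
Final LEFT:  [golf, golf, hotel, delta, golf, bravo, hotel]
Final RIGHT: [golf, delta, hotel, delta, golf, bravo, delta]
i=0: L=golf R=golf -> agree -> golf
i=1: L=golf, R=delta=BASE -> take LEFT -> golf
i=2: L=hotel R=hotel -> agree -> hotel
i=3: L=delta R=delta -> agree -> delta
i=4: L=golf R=golf -> agree -> golf
i=5: L=bravo R=bravo -> agree -> bravo
i=6: L=hotel=BASE, R=delta -> take RIGHT -> delta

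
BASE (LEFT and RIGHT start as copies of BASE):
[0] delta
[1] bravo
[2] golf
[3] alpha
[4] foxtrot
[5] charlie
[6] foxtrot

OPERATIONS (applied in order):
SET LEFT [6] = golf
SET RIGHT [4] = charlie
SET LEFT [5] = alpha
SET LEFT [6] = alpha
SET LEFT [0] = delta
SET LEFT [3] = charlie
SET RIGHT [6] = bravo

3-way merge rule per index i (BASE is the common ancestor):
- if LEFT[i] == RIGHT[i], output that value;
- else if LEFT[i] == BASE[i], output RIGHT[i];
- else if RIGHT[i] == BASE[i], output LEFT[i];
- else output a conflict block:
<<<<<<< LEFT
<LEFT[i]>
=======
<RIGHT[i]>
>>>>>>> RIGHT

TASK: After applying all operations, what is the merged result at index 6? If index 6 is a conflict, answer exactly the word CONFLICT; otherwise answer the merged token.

Final LEFT:  [delta, bravo, golf, charlie, foxtrot, alpha, alpha]
Final RIGHT: [delta, bravo, golf, alpha, charlie, charlie, bravo]
i=0: L=delta R=delta -> agree -> delta
i=1: L=bravo R=bravo -> agree -> bravo
i=2: L=golf R=golf -> agree -> golf
i=3: L=charlie, R=alpha=BASE -> take LEFT -> charlie
i=4: L=foxtrot=BASE, R=charlie -> take RIGHT -> charlie
i=5: L=alpha, R=charlie=BASE -> take LEFT -> alpha
i=6: BASE=foxtrot L=alpha R=bravo all differ -> CONFLICT
Index 6 -> CONFLICT

Answer: CONFLICT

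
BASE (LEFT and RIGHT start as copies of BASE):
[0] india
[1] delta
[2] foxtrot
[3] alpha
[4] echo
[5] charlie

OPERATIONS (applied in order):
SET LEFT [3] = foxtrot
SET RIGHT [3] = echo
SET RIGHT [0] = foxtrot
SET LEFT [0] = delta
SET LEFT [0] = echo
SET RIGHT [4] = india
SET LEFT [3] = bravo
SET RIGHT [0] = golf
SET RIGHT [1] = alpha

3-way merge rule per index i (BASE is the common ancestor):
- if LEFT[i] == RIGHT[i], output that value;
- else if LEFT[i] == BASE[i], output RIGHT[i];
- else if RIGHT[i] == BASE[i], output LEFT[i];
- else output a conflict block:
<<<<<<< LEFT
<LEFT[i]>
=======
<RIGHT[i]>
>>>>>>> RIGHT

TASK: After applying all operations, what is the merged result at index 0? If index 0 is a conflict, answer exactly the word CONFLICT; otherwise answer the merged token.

Answer: CONFLICT

Derivation:
Final LEFT:  [echo, delta, foxtrot, bravo, echo, charlie]
Final RIGHT: [golf, alpha, foxtrot, echo, india, charlie]
i=0: BASE=india L=echo R=golf all differ -> CONFLICT
i=1: L=delta=BASE, R=alpha -> take RIGHT -> alpha
i=2: L=foxtrot R=foxtrot -> agree -> foxtrot
i=3: BASE=alpha L=bravo R=echo all differ -> CONFLICT
i=4: L=echo=BASE, R=india -> take RIGHT -> india
i=5: L=charlie R=charlie -> agree -> charlie
Index 0 -> CONFLICT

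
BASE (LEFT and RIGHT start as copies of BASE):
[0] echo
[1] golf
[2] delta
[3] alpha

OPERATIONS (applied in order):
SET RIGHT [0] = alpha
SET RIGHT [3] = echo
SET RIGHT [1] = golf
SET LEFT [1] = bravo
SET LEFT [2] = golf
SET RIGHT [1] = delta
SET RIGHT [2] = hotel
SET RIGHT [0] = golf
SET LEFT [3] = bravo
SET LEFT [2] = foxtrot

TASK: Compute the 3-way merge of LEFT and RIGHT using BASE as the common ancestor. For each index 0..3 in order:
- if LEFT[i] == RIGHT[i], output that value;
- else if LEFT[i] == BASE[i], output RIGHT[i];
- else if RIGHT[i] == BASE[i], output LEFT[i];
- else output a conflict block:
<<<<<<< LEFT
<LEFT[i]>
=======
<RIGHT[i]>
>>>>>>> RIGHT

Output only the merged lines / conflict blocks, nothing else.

Answer: golf
<<<<<<< LEFT
bravo
=======
delta
>>>>>>> RIGHT
<<<<<<< LEFT
foxtrot
=======
hotel
>>>>>>> RIGHT
<<<<<<< LEFT
bravo
=======
echo
>>>>>>> RIGHT

Derivation:
Final LEFT:  [echo, bravo, foxtrot, bravo]
Final RIGHT: [golf, delta, hotel, echo]
i=0: L=echo=BASE, R=golf -> take RIGHT -> golf
i=1: BASE=golf L=bravo R=delta all differ -> CONFLICT
i=2: BASE=delta L=foxtrot R=hotel all differ -> CONFLICT
i=3: BASE=alpha L=bravo R=echo all differ -> CONFLICT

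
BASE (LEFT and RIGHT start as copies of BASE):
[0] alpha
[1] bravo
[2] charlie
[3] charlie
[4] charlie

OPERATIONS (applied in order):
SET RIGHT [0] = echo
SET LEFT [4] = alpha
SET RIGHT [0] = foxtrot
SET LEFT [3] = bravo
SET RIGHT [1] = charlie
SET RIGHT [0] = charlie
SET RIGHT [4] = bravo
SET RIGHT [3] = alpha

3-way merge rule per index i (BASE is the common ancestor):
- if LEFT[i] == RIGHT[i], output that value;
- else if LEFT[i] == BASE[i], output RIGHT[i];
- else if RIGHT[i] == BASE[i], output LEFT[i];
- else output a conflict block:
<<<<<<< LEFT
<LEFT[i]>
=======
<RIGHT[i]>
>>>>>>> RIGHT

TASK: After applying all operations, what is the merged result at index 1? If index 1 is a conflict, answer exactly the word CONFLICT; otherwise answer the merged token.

Answer: charlie

Derivation:
Final LEFT:  [alpha, bravo, charlie, bravo, alpha]
Final RIGHT: [charlie, charlie, charlie, alpha, bravo]
i=0: L=alpha=BASE, R=charlie -> take RIGHT -> charlie
i=1: L=bravo=BASE, R=charlie -> take RIGHT -> charlie
i=2: L=charlie R=charlie -> agree -> charlie
i=3: BASE=charlie L=bravo R=alpha all differ -> CONFLICT
i=4: BASE=charlie L=alpha R=bravo all differ -> CONFLICT
Index 1 -> charlie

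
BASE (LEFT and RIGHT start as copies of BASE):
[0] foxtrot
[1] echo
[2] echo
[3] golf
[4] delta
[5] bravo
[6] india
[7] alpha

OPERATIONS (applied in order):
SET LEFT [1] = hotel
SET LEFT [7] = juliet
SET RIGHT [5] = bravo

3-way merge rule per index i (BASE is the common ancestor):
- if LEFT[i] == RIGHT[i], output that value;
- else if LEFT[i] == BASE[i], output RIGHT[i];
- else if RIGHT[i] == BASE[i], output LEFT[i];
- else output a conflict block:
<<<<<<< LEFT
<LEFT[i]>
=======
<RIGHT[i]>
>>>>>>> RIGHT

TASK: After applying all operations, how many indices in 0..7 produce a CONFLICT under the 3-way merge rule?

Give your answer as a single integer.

Final LEFT:  [foxtrot, hotel, echo, golf, delta, bravo, india, juliet]
Final RIGHT: [foxtrot, echo, echo, golf, delta, bravo, india, alpha]
i=0: L=foxtrot R=foxtrot -> agree -> foxtrot
i=1: L=hotel, R=echo=BASE -> take LEFT -> hotel
i=2: L=echo R=echo -> agree -> echo
i=3: L=golf R=golf -> agree -> golf
i=4: L=delta R=delta -> agree -> delta
i=5: L=bravo R=bravo -> agree -> bravo
i=6: L=india R=india -> agree -> india
i=7: L=juliet, R=alpha=BASE -> take LEFT -> juliet
Conflict count: 0

Answer: 0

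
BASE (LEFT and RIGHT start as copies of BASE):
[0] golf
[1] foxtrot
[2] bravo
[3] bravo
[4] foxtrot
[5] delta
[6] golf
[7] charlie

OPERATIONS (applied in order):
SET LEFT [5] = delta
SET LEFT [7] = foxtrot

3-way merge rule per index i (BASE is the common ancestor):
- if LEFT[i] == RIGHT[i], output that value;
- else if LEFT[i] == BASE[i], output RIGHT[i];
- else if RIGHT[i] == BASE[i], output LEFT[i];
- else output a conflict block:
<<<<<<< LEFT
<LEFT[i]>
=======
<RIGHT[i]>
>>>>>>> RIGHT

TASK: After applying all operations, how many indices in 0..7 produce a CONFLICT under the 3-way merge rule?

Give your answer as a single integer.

Answer: 0

Derivation:
Final LEFT:  [golf, foxtrot, bravo, bravo, foxtrot, delta, golf, foxtrot]
Final RIGHT: [golf, foxtrot, bravo, bravo, foxtrot, delta, golf, charlie]
i=0: L=golf R=golf -> agree -> golf
i=1: L=foxtrot R=foxtrot -> agree -> foxtrot
i=2: L=bravo R=bravo -> agree -> bravo
i=3: L=bravo R=bravo -> agree -> bravo
i=4: L=foxtrot R=foxtrot -> agree -> foxtrot
i=5: L=delta R=delta -> agree -> delta
i=6: L=golf R=golf -> agree -> golf
i=7: L=foxtrot, R=charlie=BASE -> take LEFT -> foxtrot
Conflict count: 0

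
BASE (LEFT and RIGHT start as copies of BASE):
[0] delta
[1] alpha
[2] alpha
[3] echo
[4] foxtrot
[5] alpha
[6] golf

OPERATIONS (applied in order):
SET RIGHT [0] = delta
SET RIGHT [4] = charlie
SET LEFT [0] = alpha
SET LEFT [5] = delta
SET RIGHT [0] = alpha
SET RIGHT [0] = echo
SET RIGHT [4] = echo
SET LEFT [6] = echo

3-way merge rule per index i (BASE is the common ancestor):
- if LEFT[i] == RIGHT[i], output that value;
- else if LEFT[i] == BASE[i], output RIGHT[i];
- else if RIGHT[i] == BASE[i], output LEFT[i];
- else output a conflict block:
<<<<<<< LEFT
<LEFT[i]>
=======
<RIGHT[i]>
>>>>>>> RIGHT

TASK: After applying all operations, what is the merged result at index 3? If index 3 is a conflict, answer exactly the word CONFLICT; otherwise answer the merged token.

Answer: echo

Derivation:
Final LEFT:  [alpha, alpha, alpha, echo, foxtrot, delta, echo]
Final RIGHT: [echo, alpha, alpha, echo, echo, alpha, golf]
i=0: BASE=delta L=alpha R=echo all differ -> CONFLICT
i=1: L=alpha R=alpha -> agree -> alpha
i=2: L=alpha R=alpha -> agree -> alpha
i=3: L=echo R=echo -> agree -> echo
i=4: L=foxtrot=BASE, R=echo -> take RIGHT -> echo
i=5: L=delta, R=alpha=BASE -> take LEFT -> delta
i=6: L=echo, R=golf=BASE -> take LEFT -> echo
Index 3 -> echo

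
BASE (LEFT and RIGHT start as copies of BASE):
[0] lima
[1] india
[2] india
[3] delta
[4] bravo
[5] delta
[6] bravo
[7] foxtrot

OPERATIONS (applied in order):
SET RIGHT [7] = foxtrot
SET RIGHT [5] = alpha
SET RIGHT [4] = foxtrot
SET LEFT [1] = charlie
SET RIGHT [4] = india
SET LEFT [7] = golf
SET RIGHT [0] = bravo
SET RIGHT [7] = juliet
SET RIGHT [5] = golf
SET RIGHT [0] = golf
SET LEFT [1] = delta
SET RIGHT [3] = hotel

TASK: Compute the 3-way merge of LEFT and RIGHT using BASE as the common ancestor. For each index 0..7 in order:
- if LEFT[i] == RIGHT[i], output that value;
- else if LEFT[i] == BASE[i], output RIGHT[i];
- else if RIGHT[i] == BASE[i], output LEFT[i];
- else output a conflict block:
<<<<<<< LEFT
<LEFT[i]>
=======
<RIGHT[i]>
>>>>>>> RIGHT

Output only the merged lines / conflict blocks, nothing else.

Final LEFT:  [lima, delta, india, delta, bravo, delta, bravo, golf]
Final RIGHT: [golf, india, india, hotel, india, golf, bravo, juliet]
i=0: L=lima=BASE, R=golf -> take RIGHT -> golf
i=1: L=delta, R=india=BASE -> take LEFT -> delta
i=2: L=india R=india -> agree -> india
i=3: L=delta=BASE, R=hotel -> take RIGHT -> hotel
i=4: L=bravo=BASE, R=india -> take RIGHT -> india
i=5: L=delta=BASE, R=golf -> take RIGHT -> golf
i=6: L=bravo R=bravo -> agree -> bravo
i=7: BASE=foxtrot L=golf R=juliet all differ -> CONFLICT

Answer: golf
delta
india
hotel
india
golf
bravo
<<<<<<< LEFT
golf
=======
juliet
>>>>>>> RIGHT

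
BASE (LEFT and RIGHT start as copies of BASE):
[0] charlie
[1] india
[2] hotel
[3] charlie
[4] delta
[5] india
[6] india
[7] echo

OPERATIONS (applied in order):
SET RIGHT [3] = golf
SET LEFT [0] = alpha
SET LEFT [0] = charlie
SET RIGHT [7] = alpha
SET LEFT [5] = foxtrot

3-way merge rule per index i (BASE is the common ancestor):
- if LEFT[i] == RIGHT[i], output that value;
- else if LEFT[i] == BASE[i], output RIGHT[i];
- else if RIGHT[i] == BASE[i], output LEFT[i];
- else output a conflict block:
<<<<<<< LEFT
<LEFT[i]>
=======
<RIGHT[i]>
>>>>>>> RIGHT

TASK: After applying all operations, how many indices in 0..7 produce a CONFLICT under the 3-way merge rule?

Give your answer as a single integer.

Final LEFT:  [charlie, india, hotel, charlie, delta, foxtrot, india, echo]
Final RIGHT: [charlie, india, hotel, golf, delta, india, india, alpha]
i=0: L=charlie R=charlie -> agree -> charlie
i=1: L=india R=india -> agree -> india
i=2: L=hotel R=hotel -> agree -> hotel
i=3: L=charlie=BASE, R=golf -> take RIGHT -> golf
i=4: L=delta R=delta -> agree -> delta
i=5: L=foxtrot, R=india=BASE -> take LEFT -> foxtrot
i=6: L=india R=india -> agree -> india
i=7: L=echo=BASE, R=alpha -> take RIGHT -> alpha
Conflict count: 0

Answer: 0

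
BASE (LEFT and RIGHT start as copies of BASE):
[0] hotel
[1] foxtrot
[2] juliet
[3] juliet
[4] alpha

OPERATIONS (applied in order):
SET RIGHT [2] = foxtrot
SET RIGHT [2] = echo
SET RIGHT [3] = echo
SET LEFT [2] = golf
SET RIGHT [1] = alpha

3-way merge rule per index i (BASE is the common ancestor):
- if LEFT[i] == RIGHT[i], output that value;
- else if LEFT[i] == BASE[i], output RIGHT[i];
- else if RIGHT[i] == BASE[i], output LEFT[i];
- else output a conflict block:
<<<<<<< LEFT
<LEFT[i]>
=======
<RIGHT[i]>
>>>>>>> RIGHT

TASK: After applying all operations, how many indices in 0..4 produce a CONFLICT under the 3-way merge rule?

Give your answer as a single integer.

Final LEFT:  [hotel, foxtrot, golf, juliet, alpha]
Final RIGHT: [hotel, alpha, echo, echo, alpha]
i=0: L=hotel R=hotel -> agree -> hotel
i=1: L=foxtrot=BASE, R=alpha -> take RIGHT -> alpha
i=2: BASE=juliet L=golf R=echo all differ -> CONFLICT
i=3: L=juliet=BASE, R=echo -> take RIGHT -> echo
i=4: L=alpha R=alpha -> agree -> alpha
Conflict count: 1

Answer: 1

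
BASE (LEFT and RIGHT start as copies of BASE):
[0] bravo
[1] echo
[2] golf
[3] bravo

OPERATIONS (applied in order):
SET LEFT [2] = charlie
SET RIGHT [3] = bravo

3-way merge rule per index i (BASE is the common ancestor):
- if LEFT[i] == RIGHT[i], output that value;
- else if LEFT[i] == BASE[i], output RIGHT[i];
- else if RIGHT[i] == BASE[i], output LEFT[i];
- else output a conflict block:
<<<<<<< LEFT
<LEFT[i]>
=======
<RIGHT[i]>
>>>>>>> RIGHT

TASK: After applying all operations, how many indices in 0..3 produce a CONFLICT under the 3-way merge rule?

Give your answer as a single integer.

Answer: 0

Derivation:
Final LEFT:  [bravo, echo, charlie, bravo]
Final RIGHT: [bravo, echo, golf, bravo]
i=0: L=bravo R=bravo -> agree -> bravo
i=1: L=echo R=echo -> agree -> echo
i=2: L=charlie, R=golf=BASE -> take LEFT -> charlie
i=3: L=bravo R=bravo -> agree -> bravo
Conflict count: 0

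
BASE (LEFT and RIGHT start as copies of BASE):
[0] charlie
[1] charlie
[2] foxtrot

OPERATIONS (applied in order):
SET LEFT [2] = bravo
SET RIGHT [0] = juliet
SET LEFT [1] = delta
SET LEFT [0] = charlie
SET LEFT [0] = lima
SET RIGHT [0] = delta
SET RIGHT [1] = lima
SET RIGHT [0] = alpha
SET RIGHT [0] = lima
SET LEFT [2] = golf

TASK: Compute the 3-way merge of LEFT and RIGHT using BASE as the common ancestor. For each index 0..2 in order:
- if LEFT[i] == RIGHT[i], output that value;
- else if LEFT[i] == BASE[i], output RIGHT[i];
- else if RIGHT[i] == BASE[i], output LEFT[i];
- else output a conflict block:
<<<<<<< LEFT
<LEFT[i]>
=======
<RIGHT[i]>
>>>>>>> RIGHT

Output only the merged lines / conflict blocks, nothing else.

Final LEFT:  [lima, delta, golf]
Final RIGHT: [lima, lima, foxtrot]
i=0: L=lima R=lima -> agree -> lima
i=1: BASE=charlie L=delta R=lima all differ -> CONFLICT
i=2: L=golf, R=foxtrot=BASE -> take LEFT -> golf

Answer: lima
<<<<<<< LEFT
delta
=======
lima
>>>>>>> RIGHT
golf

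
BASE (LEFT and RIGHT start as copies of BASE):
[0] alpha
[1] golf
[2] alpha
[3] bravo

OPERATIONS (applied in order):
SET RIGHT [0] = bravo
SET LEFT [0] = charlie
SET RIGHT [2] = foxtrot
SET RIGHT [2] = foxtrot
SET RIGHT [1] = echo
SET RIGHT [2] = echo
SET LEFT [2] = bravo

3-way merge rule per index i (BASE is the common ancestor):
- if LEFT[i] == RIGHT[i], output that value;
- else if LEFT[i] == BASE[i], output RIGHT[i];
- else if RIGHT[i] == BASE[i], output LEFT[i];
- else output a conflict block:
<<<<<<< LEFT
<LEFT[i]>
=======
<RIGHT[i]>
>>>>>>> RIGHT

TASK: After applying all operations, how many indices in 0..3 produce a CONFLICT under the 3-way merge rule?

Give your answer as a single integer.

Final LEFT:  [charlie, golf, bravo, bravo]
Final RIGHT: [bravo, echo, echo, bravo]
i=0: BASE=alpha L=charlie R=bravo all differ -> CONFLICT
i=1: L=golf=BASE, R=echo -> take RIGHT -> echo
i=2: BASE=alpha L=bravo R=echo all differ -> CONFLICT
i=3: L=bravo R=bravo -> agree -> bravo
Conflict count: 2

Answer: 2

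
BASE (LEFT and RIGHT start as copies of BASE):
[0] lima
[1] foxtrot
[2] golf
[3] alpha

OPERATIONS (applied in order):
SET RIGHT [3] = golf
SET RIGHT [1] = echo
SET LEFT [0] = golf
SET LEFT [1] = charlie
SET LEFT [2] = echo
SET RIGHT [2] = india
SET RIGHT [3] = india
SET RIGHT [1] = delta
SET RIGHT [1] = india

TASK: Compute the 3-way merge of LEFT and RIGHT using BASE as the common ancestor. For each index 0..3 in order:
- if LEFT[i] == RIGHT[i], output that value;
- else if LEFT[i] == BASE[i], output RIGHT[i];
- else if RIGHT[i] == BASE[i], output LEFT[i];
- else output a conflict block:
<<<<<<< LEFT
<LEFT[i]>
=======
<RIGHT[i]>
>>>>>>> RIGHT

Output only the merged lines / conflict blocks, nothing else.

Answer: golf
<<<<<<< LEFT
charlie
=======
india
>>>>>>> RIGHT
<<<<<<< LEFT
echo
=======
india
>>>>>>> RIGHT
india

Derivation:
Final LEFT:  [golf, charlie, echo, alpha]
Final RIGHT: [lima, india, india, india]
i=0: L=golf, R=lima=BASE -> take LEFT -> golf
i=1: BASE=foxtrot L=charlie R=india all differ -> CONFLICT
i=2: BASE=golf L=echo R=india all differ -> CONFLICT
i=3: L=alpha=BASE, R=india -> take RIGHT -> india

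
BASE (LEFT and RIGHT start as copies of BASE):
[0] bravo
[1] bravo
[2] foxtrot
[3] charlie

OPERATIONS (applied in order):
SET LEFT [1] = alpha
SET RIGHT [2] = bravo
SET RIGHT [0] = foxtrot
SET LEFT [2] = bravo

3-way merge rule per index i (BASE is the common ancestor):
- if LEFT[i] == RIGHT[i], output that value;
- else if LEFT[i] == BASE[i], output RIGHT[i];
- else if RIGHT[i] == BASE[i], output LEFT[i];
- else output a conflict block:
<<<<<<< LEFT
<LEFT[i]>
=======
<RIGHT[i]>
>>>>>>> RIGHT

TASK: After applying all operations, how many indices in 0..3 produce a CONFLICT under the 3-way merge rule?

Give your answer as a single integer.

Answer: 0

Derivation:
Final LEFT:  [bravo, alpha, bravo, charlie]
Final RIGHT: [foxtrot, bravo, bravo, charlie]
i=0: L=bravo=BASE, R=foxtrot -> take RIGHT -> foxtrot
i=1: L=alpha, R=bravo=BASE -> take LEFT -> alpha
i=2: L=bravo R=bravo -> agree -> bravo
i=3: L=charlie R=charlie -> agree -> charlie
Conflict count: 0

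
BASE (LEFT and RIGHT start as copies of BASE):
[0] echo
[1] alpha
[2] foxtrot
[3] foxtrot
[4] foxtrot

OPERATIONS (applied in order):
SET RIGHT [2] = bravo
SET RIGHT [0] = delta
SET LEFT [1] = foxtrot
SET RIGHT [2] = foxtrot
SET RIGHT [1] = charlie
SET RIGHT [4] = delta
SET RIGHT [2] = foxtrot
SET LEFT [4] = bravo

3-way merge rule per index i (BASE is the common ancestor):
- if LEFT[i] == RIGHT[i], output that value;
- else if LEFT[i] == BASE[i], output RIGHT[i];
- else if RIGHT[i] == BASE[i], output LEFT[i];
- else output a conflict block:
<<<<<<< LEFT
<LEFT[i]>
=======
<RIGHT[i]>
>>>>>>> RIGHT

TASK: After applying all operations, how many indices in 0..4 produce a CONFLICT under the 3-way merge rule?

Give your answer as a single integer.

Final LEFT:  [echo, foxtrot, foxtrot, foxtrot, bravo]
Final RIGHT: [delta, charlie, foxtrot, foxtrot, delta]
i=0: L=echo=BASE, R=delta -> take RIGHT -> delta
i=1: BASE=alpha L=foxtrot R=charlie all differ -> CONFLICT
i=2: L=foxtrot R=foxtrot -> agree -> foxtrot
i=3: L=foxtrot R=foxtrot -> agree -> foxtrot
i=4: BASE=foxtrot L=bravo R=delta all differ -> CONFLICT
Conflict count: 2

Answer: 2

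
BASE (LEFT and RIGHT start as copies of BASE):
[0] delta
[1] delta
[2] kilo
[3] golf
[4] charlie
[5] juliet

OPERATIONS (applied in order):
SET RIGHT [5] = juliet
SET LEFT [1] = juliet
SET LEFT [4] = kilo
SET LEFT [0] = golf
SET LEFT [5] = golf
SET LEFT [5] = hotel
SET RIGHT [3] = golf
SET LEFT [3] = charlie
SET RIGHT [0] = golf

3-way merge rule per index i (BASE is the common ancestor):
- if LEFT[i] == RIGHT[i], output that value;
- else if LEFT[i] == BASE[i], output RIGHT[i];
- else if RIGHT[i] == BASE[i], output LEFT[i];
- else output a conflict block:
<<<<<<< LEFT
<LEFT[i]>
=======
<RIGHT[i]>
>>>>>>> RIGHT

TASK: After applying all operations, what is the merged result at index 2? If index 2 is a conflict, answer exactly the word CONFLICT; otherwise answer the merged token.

Answer: kilo

Derivation:
Final LEFT:  [golf, juliet, kilo, charlie, kilo, hotel]
Final RIGHT: [golf, delta, kilo, golf, charlie, juliet]
i=0: L=golf R=golf -> agree -> golf
i=1: L=juliet, R=delta=BASE -> take LEFT -> juliet
i=2: L=kilo R=kilo -> agree -> kilo
i=3: L=charlie, R=golf=BASE -> take LEFT -> charlie
i=4: L=kilo, R=charlie=BASE -> take LEFT -> kilo
i=5: L=hotel, R=juliet=BASE -> take LEFT -> hotel
Index 2 -> kilo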